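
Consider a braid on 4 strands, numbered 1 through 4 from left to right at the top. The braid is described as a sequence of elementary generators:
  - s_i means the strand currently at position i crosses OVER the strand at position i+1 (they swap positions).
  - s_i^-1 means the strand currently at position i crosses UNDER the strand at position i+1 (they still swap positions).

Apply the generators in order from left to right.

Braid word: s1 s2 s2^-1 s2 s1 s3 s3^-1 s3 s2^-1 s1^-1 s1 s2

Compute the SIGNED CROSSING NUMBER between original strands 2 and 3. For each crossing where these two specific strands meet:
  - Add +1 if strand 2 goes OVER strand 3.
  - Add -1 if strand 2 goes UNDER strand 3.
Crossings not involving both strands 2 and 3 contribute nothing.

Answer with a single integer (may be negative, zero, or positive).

Answer: 1

Derivation:
Gen 1: crossing 1x2. Both 2&3? no. Sum: 0
Gen 2: crossing 1x3. Both 2&3? no. Sum: 0
Gen 3: crossing 3x1. Both 2&3? no. Sum: 0
Gen 4: crossing 1x3. Both 2&3? no. Sum: 0
Gen 5: 2 over 3. Both 2&3? yes. Contrib: +1. Sum: 1
Gen 6: crossing 1x4. Both 2&3? no. Sum: 1
Gen 7: crossing 4x1. Both 2&3? no. Sum: 1
Gen 8: crossing 1x4. Both 2&3? no. Sum: 1
Gen 9: crossing 2x4. Both 2&3? no. Sum: 1
Gen 10: crossing 3x4. Both 2&3? no. Sum: 1
Gen 11: crossing 4x3. Both 2&3? no. Sum: 1
Gen 12: crossing 4x2. Both 2&3? no. Sum: 1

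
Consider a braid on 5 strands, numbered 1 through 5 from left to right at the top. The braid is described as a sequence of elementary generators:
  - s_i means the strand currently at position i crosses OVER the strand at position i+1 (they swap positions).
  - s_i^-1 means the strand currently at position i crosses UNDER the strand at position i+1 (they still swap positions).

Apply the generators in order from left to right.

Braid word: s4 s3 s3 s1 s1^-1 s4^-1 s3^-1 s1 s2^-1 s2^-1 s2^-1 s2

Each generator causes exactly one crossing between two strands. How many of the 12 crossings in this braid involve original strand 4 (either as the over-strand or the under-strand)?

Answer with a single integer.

Gen 1: crossing 4x5. Involves strand 4? yes. Count so far: 1
Gen 2: crossing 3x5. Involves strand 4? no. Count so far: 1
Gen 3: crossing 5x3. Involves strand 4? no. Count so far: 1
Gen 4: crossing 1x2. Involves strand 4? no. Count so far: 1
Gen 5: crossing 2x1. Involves strand 4? no. Count so far: 1
Gen 6: crossing 5x4. Involves strand 4? yes. Count so far: 2
Gen 7: crossing 3x4. Involves strand 4? yes. Count so far: 3
Gen 8: crossing 1x2. Involves strand 4? no. Count so far: 3
Gen 9: crossing 1x4. Involves strand 4? yes. Count so far: 4
Gen 10: crossing 4x1. Involves strand 4? yes. Count so far: 5
Gen 11: crossing 1x4. Involves strand 4? yes. Count so far: 6
Gen 12: crossing 4x1. Involves strand 4? yes. Count so far: 7

Answer: 7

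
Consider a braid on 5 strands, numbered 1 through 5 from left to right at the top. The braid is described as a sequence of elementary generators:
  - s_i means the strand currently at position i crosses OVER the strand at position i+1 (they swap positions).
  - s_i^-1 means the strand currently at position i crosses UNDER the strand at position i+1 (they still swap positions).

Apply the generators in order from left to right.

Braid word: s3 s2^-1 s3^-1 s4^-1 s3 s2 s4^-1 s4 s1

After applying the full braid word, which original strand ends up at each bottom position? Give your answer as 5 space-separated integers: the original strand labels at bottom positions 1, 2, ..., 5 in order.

Gen 1 (s3): strand 3 crosses over strand 4. Perm now: [1 2 4 3 5]
Gen 2 (s2^-1): strand 2 crosses under strand 4. Perm now: [1 4 2 3 5]
Gen 3 (s3^-1): strand 2 crosses under strand 3. Perm now: [1 4 3 2 5]
Gen 4 (s4^-1): strand 2 crosses under strand 5. Perm now: [1 4 3 5 2]
Gen 5 (s3): strand 3 crosses over strand 5. Perm now: [1 4 5 3 2]
Gen 6 (s2): strand 4 crosses over strand 5. Perm now: [1 5 4 3 2]
Gen 7 (s4^-1): strand 3 crosses under strand 2. Perm now: [1 5 4 2 3]
Gen 8 (s4): strand 2 crosses over strand 3. Perm now: [1 5 4 3 2]
Gen 9 (s1): strand 1 crosses over strand 5. Perm now: [5 1 4 3 2]

Answer: 5 1 4 3 2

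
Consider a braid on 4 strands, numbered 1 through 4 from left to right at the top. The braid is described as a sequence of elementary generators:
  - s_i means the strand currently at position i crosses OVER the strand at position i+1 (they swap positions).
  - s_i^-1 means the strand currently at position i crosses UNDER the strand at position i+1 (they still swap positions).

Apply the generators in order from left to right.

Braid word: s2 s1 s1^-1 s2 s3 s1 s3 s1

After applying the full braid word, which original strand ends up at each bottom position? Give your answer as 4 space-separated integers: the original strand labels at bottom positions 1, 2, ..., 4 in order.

Answer: 1 2 3 4

Derivation:
Gen 1 (s2): strand 2 crosses over strand 3. Perm now: [1 3 2 4]
Gen 2 (s1): strand 1 crosses over strand 3. Perm now: [3 1 2 4]
Gen 3 (s1^-1): strand 3 crosses under strand 1. Perm now: [1 3 2 4]
Gen 4 (s2): strand 3 crosses over strand 2. Perm now: [1 2 3 4]
Gen 5 (s3): strand 3 crosses over strand 4. Perm now: [1 2 4 3]
Gen 6 (s1): strand 1 crosses over strand 2. Perm now: [2 1 4 3]
Gen 7 (s3): strand 4 crosses over strand 3. Perm now: [2 1 3 4]
Gen 8 (s1): strand 2 crosses over strand 1. Perm now: [1 2 3 4]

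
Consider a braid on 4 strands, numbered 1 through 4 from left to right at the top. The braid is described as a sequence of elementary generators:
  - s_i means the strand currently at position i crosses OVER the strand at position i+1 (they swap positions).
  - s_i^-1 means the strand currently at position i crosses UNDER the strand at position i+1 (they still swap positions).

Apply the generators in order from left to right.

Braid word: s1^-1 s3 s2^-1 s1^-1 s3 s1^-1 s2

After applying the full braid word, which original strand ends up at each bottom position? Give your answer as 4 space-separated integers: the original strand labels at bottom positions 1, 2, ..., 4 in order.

Answer: 2 3 4 1

Derivation:
Gen 1 (s1^-1): strand 1 crosses under strand 2. Perm now: [2 1 3 4]
Gen 2 (s3): strand 3 crosses over strand 4. Perm now: [2 1 4 3]
Gen 3 (s2^-1): strand 1 crosses under strand 4. Perm now: [2 4 1 3]
Gen 4 (s1^-1): strand 2 crosses under strand 4. Perm now: [4 2 1 3]
Gen 5 (s3): strand 1 crosses over strand 3. Perm now: [4 2 3 1]
Gen 6 (s1^-1): strand 4 crosses under strand 2. Perm now: [2 4 3 1]
Gen 7 (s2): strand 4 crosses over strand 3. Perm now: [2 3 4 1]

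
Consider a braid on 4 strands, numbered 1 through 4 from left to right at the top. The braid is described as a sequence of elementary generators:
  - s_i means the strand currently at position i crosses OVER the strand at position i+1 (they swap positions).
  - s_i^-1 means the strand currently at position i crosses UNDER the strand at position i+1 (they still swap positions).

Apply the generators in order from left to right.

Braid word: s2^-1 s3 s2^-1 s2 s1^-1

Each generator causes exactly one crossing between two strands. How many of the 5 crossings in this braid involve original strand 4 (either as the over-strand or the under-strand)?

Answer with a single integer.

Answer: 3

Derivation:
Gen 1: crossing 2x3. Involves strand 4? no. Count so far: 0
Gen 2: crossing 2x4. Involves strand 4? yes. Count so far: 1
Gen 3: crossing 3x4. Involves strand 4? yes. Count so far: 2
Gen 4: crossing 4x3. Involves strand 4? yes. Count so far: 3
Gen 5: crossing 1x3. Involves strand 4? no. Count so far: 3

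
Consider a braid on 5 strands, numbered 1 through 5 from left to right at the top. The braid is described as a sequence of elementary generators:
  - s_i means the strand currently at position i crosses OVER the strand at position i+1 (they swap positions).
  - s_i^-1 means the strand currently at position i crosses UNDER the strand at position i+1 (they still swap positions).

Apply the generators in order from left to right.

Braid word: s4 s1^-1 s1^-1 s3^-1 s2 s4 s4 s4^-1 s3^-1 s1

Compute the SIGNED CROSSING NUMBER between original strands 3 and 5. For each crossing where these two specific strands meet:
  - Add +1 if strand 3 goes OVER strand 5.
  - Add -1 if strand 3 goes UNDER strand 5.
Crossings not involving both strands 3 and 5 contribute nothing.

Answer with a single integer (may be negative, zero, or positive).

Gen 1: crossing 4x5. Both 3&5? no. Sum: 0
Gen 2: crossing 1x2. Both 3&5? no. Sum: 0
Gen 3: crossing 2x1. Both 3&5? no. Sum: 0
Gen 4: 3 under 5. Both 3&5? yes. Contrib: -1. Sum: -1
Gen 5: crossing 2x5. Both 3&5? no. Sum: -1
Gen 6: crossing 3x4. Both 3&5? no. Sum: -1
Gen 7: crossing 4x3. Both 3&5? no. Sum: -1
Gen 8: crossing 3x4. Both 3&5? no. Sum: -1
Gen 9: crossing 2x4. Both 3&5? no. Sum: -1
Gen 10: crossing 1x5. Both 3&5? no. Sum: -1

Answer: -1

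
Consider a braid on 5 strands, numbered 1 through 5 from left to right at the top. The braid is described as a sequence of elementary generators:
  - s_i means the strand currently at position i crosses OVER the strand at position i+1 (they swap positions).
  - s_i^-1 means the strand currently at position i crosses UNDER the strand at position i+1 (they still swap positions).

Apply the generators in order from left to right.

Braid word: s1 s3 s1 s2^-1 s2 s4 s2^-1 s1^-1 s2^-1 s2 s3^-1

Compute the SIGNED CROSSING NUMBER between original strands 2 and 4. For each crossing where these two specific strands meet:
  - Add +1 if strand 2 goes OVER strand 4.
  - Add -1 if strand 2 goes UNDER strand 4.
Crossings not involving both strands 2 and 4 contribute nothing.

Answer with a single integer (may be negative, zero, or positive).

Gen 1: crossing 1x2. Both 2&4? no. Sum: 0
Gen 2: crossing 3x4. Both 2&4? no. Sum: 0
Gen 3: crossing 2x1. Both 2&4? no. Sum: 0
Gen 4: 2 under 4. Both 2&4? yes. Contrib: -1. Sum: -1
Gen 5: 4 over 2. Both 2&4? yes. Contrib: -1. Sum: -2
Gen 6: crossing 3x5. Both 2&4? no. Sum: -2
Gen 7: 2 under 4. Both 2&4? yes. Contrib: -1. Sum: -3
Gen 8: crossing 1x4. Both 2&4? no. Sum: -3
Gen 9: crossing 1x2. Both 2&4? no. Sum: -3
Gen 10: crossing 2x1. Both 2&4? no. Sum: -3
Gen 11: crossing 2x5. Both 2&4? no. Sum: -3

Answer: -3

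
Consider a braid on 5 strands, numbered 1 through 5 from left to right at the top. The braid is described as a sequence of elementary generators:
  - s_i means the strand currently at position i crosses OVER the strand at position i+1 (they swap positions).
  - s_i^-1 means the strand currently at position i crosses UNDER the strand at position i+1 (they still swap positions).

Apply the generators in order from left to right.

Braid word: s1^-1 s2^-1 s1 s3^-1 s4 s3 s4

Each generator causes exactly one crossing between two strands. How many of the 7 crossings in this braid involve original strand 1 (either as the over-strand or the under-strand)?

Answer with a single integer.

Gen 1: crossing 1x2. Involves strand 1? yes. Count so far: 1
Gen 2: crossing 1x3. Involves strand 1? yes. Count so far: 2
Gen 3: crossing 2x3. Involves strand 1? no. Count so far: 2
Gen 4: crossing 1x4. Involves strand 1? yes. Count so far: 3
Gen 5: crossing 1x5. Involves strand 1? yes. Count so far: 4
Gen 6: crossing 4x5. Involves strand 1? no. Count so far: 4
Gen 7: crossing 4x1. Involves strand 1? yes. Count so far: 5

Answer: 5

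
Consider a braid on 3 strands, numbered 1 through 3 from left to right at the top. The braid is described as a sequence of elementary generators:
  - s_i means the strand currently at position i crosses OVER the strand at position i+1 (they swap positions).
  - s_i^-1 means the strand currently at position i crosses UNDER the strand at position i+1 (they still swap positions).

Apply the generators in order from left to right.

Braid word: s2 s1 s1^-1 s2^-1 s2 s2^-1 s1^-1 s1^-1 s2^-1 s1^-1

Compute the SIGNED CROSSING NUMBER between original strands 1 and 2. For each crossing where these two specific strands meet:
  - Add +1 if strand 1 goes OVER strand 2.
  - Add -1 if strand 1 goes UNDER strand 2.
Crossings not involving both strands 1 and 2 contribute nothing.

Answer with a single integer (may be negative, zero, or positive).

Answer: 0

Derivation:
Gen 1: crossing 2x3. Both 1&2? no. Sum: 0
Gen 2: crossing 1x3. Both 1&2? no. Sum: 0
Gen 3: crossing 3x1. Both 1&2? no. Sum: 0
Gen 4: crossing 3x2. Both 1&2? no. Sum: 0
Gen 5: crossing 2x3. Both 1&2? no. Sum: 0
Gen 6: crossing 3x2. Both 1&2? no. Sum: 0
Gen 7: 1 under 2. Both 1&2? yes. Contrib: -1. Sum: -1
Gen 8: 2 under 1. Both 1&2? yes. Contrib: +1. Sum: 0
Gen 9: crossing 2x3. Both 1&2? no. Sum: 0
Gen 10: crossing 1x3. Both 1&2? no. Sum: 0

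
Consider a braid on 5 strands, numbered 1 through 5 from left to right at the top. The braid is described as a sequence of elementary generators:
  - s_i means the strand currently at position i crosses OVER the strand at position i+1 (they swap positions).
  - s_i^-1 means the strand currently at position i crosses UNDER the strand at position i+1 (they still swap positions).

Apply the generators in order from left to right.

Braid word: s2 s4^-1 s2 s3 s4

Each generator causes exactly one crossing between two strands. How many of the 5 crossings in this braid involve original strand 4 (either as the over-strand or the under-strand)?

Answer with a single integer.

Answer: 2

Derivation:
Gen 1: crossing 2x3. Involves strand 4? no. Count so far: 0
Gen 2: crossing 4x5. Involves strand 4? yes. Count so far: 1
Gen 3: crossing 3x2. Involves strand 4? no. Count so far: 1
Gen 4: crossing 3x5. Involves strand 4? no. Count so far: 1
Gen 5: crossing 3x4. Involves strand 4? yes. Count so far: 2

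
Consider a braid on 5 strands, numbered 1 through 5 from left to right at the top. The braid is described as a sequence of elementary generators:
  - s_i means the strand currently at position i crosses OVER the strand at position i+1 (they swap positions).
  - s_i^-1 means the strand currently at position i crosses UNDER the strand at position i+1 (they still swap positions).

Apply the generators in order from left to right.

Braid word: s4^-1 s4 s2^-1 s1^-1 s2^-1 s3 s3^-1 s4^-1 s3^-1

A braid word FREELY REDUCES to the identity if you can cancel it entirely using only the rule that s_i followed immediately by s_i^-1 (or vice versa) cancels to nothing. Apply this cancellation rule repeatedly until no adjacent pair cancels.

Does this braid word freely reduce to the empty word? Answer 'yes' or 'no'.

Answer: no

Derivation:
Gen 1 (s4^-1): push. Stack: [s4^-1]
Gen 2 (s4): cancels prior s4^-1. Stack: []
Gen 3 (s2^-1): push. Stack: [s2^-1]
Gen 4 (s1^-1): push. Stack: [s2^-1 s1^-1]
Gen 5 (s2^-1): push. Stack: [s2^-1 s1^-1 s2^-1]
Gen 6 (s3): push. Stack: [s2^-1 s1^-1 s2^-1 s3]
Gen 7 (s3^-1): cancels prior s3. Stack: [s2^-1 s1^-1 s2^-1]
Gen 8 (s4^-1): push. Stack: [s2^-1 s1^-1 s2^-1 s4^-1]
Gen 9 (s3^-1): push. Stack: [s2^-1 s1^-1 s2^-1 s4^-1 s3^-1]
Reduced word: s2^-1 s1^-1 s2^-1 s4^-1 s3^-1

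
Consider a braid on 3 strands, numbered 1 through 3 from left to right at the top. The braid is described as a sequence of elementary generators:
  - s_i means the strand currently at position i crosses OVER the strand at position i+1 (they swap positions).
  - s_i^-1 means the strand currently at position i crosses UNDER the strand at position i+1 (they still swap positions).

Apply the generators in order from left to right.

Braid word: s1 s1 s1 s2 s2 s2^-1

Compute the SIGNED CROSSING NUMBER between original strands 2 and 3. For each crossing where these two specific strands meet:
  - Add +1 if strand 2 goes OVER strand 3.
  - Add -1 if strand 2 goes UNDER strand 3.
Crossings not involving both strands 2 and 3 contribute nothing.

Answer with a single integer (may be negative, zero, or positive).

Gen 1: crossing 1x2. Both 2&3? no. Sum: 0
Gen 2: crossing 2x1. Both 2&3? no. Sum: 0
Gen 3: crossing 1x2. Both 2&3? no. Sum: 0
Gen 4: crossing 1x3. Both 2&3? no. Sum: 0
Gen 5: crossing 3x1. Both 2&3? no. Sum: 0
Gen 6: crossing 1x3. Both 2&3? no. Sum: 0

Answer: 0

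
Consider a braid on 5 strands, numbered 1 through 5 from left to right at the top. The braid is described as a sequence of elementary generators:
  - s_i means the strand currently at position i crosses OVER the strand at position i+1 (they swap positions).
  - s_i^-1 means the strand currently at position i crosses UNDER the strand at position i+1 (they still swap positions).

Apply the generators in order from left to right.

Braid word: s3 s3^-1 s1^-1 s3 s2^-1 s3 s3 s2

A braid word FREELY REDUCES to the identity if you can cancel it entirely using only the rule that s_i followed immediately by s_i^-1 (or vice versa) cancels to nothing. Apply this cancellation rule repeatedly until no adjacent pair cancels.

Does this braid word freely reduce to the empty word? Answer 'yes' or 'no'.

Answer: no

Derivation:
Gen 1 (s3): push. Stack: [s3]
Gen 2 (s3^-1): cancels prior s3. Stack: []
Gen 3 (s1^-1): push. Stack: [s1^-1]
Gen 4 (s3): push. Stack: [s1^-1 s3]
Gen 5 (s2^-1): push. Stack: [s1^-1 s3 s2^-1]
Gen 6 (s3): push. Stack: [s1^-1 s3 s2^-1 s3]
Gen 7 (s3): push. Stack: [s1^-1 s3 s2^-1 s3 s3]
Gen 8 (s2): push. Stack: [s1^-1 s3 s2^-1 s3 s3 s2]
Reduced word: s1^-1 s3 s2^-1 s3 s3 s2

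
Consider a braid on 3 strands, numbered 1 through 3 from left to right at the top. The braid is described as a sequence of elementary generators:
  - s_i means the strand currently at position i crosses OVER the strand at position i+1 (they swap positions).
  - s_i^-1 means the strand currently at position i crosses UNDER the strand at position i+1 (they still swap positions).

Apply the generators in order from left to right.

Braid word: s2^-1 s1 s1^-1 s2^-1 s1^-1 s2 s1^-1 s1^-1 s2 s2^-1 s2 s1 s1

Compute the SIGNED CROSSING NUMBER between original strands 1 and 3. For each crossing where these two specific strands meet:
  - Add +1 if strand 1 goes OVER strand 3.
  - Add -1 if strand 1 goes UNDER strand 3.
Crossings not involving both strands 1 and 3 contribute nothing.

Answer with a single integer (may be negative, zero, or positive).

Gen 1: crossing 2x3. Both 1&3? no. Sum: 0
Gen 2: 1 over 3. Both 1&3? yes. Contrib: +1. Sum: 1
Gen 3: 3 under 1. Both 1&3? yes. Contrib: +1. Sum: 2
Gen 4: crossing 3x2. Both 1&3? no. Sum: 2
Gen 5: crossing 1x2. Both 1&3? no. Sum: 2
Gen 6: 1 over 3. Both 1&3? yes. Contrib: +1. Sum: 3
Gen 7: crossing 2x3. Both 1&3? no. Sum: 3
Gen 8: crossing 3x2. Both 1&3? no. Sum: 3
Gen 9: 3 over 1. Both 1&3? yes. Contrib: -1. Sum: 2
Gen 10: 1 under 3. Both 1&3? yes. Contrib: -1. Sum: 1
Gen 11: 3 over 1. Both 1&3? yes. Contrib: -1. Sum: 0
Gen 12: crossing 2x1. Both 1&3? no. Sum: 0
Gen 13: crossing 1x2. Both 1&3? no. Sum: 0

Answer: 0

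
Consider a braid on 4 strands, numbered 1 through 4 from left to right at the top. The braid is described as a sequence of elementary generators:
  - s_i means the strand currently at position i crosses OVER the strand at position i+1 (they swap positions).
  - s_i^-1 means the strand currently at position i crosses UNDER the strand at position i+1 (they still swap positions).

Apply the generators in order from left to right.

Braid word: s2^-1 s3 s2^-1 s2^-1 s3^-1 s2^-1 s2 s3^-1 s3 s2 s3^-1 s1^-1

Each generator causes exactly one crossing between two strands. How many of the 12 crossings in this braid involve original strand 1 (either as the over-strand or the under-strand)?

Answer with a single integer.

Answer: 1

Derivation:
Gen 1: crossing 2x3. Involves strand 1? no. Count so far: 0
Gen 2: crossing 2x4. Involves strand 1? no. Count so far: 0
Gen 3: crossing 3x4. Involves strand 1? no. Count so far: 0
Gen 4: crossing 4x3. Involves strand 1? no. Count so far: 0
Gen 5: crossing 4x2. Involves strand 1? no. Count so far: 0
Gen 6: crossing 3x2. Involves strand 1? no. Count so far: 0
Gen 7: crossing 2x3. Involves strand 1? no. Count so far: 0
Gen 8: crossing 2x4. Involves strand 1? no. Count so far: 0
Gen 9: crossing 4x2. Involves strand 1? no. Count so far: 0
Gen 10: crossing 3x2. Involves strand 1? no. Count so far: 0
Gen 11: crossing 3x4. Involves strand 1? no. Count so far: 0
Gen 12: crossing 1x2. Involves strand 1? yes. Count so far: 1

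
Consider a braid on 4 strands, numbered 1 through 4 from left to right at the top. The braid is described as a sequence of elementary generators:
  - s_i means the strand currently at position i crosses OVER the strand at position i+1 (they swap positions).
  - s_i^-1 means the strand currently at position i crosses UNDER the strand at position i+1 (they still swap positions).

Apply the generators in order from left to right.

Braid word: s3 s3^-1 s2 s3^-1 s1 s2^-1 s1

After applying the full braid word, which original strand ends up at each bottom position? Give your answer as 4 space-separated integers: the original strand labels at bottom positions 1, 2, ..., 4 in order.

Gen 1 (s3): strand 3 crosses over strand 4. Perm now: [1 2 4 3]
Gen 2 (s3^-1): strand 4 crosses under strand 3. Perm now: [1 2 3 4]
Gen 3 (s2): strand 2 crosses over strand 3. Perm now: [1 3 2 4]
Gen 4 (s3^-1): strand 2 crosses under strand 4. Perm now: [1 3 4 2]
Gen 5 (s1): strand 1 crosses over strand 3. Perm now: [3 1 4 2]
Gen 6 (s2^-1): strand 1 crosses under strand 4. Perm now: [3 4 1 2]
Gen 7 (s1): strand 3 crosses over strand 4. Perm now: [4 3 1 2]

Answer: 4 3 1 2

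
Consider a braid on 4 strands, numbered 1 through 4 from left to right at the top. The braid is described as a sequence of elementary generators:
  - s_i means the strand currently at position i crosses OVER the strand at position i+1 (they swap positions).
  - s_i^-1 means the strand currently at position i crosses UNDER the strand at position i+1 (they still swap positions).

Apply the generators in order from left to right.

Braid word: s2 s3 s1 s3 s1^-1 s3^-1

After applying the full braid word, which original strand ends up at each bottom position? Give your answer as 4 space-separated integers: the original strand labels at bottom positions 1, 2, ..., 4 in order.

Answer: 1 3 4 2

Derivation:
Gen 1 (s2): strand 2 crosses over strand 3. Perm now: [1 3 2 4]
Gen 2 (s3): strand 2 crosses over strand 4. Perm now: [1 3 4 2]
Gen 3 (s1): strand 1 crosses over strand 3. Perm now: [3 1 4 2]
Gen 4 (s3): strand 4 crosses over strand 2. Perm now: [3 1 2 4]
Gen 5 (s1^-1): strand 3 crosses under strand 1. Perm now: [1 3 2 4]
Gen 6 (s3^-1): strand 2 crosses under strand 4. Perm now: [1 3 4 2]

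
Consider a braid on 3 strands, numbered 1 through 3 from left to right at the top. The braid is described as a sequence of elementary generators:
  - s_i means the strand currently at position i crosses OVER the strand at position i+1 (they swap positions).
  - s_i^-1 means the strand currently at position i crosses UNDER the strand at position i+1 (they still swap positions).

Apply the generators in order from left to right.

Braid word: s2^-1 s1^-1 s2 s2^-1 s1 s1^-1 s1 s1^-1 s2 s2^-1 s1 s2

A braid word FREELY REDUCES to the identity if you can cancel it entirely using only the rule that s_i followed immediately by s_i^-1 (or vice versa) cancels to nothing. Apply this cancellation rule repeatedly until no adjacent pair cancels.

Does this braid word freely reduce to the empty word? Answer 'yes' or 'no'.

Gen 1 (s2^-1): push. Stack: [s2^-1]
Gen 2 (s1^-1): push. Stack: [s2^-1 s1^-1]
Gen 3 (s2): push. Stack: [s2^-1 s1^-1 s2]
Gen 4 (s2^-1): cancels prior s2. Stack: [s2^-1 s1^-1]
Gen 5 (s1): cancels prior s1^-1. Stack: [s2^-1]
Gen 6 (s1^-1): push. Stack: [s2^-1 s1^-1]
Gen 7 (s1): cancels prior s1^-1. Stack: [s2^-1]
Gen 8 (s1^-1): push. Stack: [s2^-1 s1^-1]
Gen 9 (s2): push. Stack: [s2^-1 s1^-1 s2]
Gen 10 (s2^-1): cancels prior s2. Stack: [s2^-1 s1^-1]
Gen 11 (s1): cancels prior s1^-1. Stack: [s2^-1]
Gen 12 (s2): cancels prior s2^-1. Stack: []
Reduced word: (empty)

Answer: yes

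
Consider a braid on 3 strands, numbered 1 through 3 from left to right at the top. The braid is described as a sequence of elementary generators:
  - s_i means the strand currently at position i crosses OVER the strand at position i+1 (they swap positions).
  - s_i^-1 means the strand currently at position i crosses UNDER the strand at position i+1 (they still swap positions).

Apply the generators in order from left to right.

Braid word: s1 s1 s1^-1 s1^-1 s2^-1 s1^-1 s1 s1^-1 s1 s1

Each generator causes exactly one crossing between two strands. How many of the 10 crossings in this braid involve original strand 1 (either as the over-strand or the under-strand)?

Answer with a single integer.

Answer: 9

Derivation:
Gen 1: crossing 1x2. Involves strand 1? yes. Count so far: 1
Gen 2: crossing 2x1. Involves strand 1? yes. Count so far: 2
Gen 3: crossing 1x2. Involves strand 1? yes. Count so far: 3
Gen 4: crossing 2x1. Involves strand 1? yes. Count so far: 4
Gen 5: crossing 2x3. Involves strand 1? no. Count so far: 4
Gen 6: crossing 1x3. Involves strand 1? yes. Count so far: 5
Gen 7: crossing 3x1. Involves strand 1? yes. Count so far: 6
Gen 8: crossing 1x3. Involves strand 1? yes. Count so far: 7
Gen 9: crossing 3x1. Involves strand 1? yes. Count so far: 8
Gen 10: crossing 1x3. Involves strand 1? yes. Count so far: 9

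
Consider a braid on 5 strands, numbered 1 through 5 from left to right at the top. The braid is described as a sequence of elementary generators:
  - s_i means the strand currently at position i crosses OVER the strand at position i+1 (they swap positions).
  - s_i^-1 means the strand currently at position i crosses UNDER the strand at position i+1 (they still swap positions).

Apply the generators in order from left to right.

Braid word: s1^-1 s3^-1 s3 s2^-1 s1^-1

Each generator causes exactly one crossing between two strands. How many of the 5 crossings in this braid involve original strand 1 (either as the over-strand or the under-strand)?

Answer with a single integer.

Answer: 2

Derivation:
Gen 1: crossing 1x2. Involves strand 1? yes. Count so far: 1
Gen 2: crossing 3x4. Involves strand 1? no. Count so far: 1
Gen 3: crossing 4x3. Involves strand 1? no. Count so far: 1
Gen 4: crossing 1x3. Involves strand 1? yes. Count so far: 2
Gen 5: crossing 2x3. Involves strand 1? no. Count so far: 2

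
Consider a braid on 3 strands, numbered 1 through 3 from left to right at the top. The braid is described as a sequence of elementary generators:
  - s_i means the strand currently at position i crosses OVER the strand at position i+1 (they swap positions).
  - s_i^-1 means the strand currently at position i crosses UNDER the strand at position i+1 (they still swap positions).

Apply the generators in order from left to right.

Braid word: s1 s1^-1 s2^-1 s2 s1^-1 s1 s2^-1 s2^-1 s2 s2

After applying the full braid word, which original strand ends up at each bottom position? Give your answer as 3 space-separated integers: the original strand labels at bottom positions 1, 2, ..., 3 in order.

Answer: 1 2 3

Derivation:
Gen 1 (s1): strand 1 crosses over strand 2. Perm now: [2 1 3]
Gen 2 (s1^-1): strand 2 crosses under strand 1. Perm now: [1 2 3]
Gen 3 (s2^-1): strand 2 crosses under strand 3. Perm now: [1 3 2]
Gen 4 (s2): strand 3 crosses over strand 2. Perm now: [1 2 3]
Gen 5 (s1^-1): strand 1 crosses under strand 2. Perm now: [2 1 3]
Gen 6 (s1): strand 2 crosses over strand 1. Perm now: [1 2 3]
Gen 7 (s2^-1): strand 2 crosses under strand 3. Perm now: [1 3 2]
Gen 8 (s2^-1): strand 3 crosses under strand 2. Perm now: [1 2 3]
Gen 9 (s2): strand 2 crosses over strand 3. Perm now: [1 3 2]
Gen 10 (s2): strand 3 crosses over strand 2. Perm now: [1 2 3]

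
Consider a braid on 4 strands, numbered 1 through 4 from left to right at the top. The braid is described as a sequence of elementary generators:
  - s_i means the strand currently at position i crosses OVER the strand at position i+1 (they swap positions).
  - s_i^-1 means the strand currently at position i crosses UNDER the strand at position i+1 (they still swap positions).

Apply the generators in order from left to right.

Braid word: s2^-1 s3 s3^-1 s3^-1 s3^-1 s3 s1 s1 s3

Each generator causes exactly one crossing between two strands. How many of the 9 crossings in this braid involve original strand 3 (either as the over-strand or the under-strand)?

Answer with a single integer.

Gen 1: crossing 2x3. Involves strand 3? yes. Count so far: 1
Gen 2: crossing 2x4. Involves strand 3? no. Count so far: 1
Gen 3: crossing 4x2. Involves strand 3? no. Count so far: 1
Gen 4: crossing 2x4. Involves strand 3? no. Count so far: 1
Gen 5: crossing 4x2. Involves strand 3? no. Count so far: 1
Gen 6: crossing 2x4. Involves strand 3? no. Count so far: 1
Gen 7: crossing 1x3. Involves strand 3? yes. Count so far: 2
Gen 8: crossing 3x1. Involves strand 3? yes. Count so far: 3
Gen 9: crossing 4x2. Involves strand 3? no. Count so far: 3

Answer: 3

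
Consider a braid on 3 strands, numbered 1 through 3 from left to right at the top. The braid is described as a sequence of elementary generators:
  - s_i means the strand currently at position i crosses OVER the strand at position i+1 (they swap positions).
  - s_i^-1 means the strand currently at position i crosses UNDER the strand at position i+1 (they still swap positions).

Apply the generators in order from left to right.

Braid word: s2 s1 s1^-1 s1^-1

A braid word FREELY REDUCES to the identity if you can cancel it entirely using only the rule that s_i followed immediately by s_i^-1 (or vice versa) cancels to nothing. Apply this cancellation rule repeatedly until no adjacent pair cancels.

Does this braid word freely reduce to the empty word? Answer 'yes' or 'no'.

Gen 1 (s2): push. Stack: [s2]
Gen 2 (s1): push. Stack: [s2 s1]
Gen 3 (s1^-1): cancels prior s1. Stack: [s2]
Gen 4 (s1^-1): push. Stack: [s2 s1^-1]
Reduced word: s2 s1^-1

Answer: no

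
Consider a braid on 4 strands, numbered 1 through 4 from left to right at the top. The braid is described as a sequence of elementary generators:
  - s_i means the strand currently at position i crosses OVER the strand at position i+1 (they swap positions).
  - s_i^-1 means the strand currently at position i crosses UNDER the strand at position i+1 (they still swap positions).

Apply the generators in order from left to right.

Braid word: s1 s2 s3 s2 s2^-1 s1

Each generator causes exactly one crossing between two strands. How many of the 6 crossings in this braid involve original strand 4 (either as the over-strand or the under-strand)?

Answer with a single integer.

Gen 1: crossing 1x2. Involves strand 4? no. Count so far: 0
Gen 2: crossing 1x3. Involves strand 4? no. Count so far: 0
Gen 3: crossing 1x4. Involves strand 4? yes. Count so far: 1
Gen 4: crossing 3x4. Involves strand 4? yes. Count so far: 2
Gen 5: crossing 4x3. Involves strand 4? yes. Count so far: 3
Gen 6: crossing 2x3. Involves strand 4? no. Count so far: 3

Answer: 3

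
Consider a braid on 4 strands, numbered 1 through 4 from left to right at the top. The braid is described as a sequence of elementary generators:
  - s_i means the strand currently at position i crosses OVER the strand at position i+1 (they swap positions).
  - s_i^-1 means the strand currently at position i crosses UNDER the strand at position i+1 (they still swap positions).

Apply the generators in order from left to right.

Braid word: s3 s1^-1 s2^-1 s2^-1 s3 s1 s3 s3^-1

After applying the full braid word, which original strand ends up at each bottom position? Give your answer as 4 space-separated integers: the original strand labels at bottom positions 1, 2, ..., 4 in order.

Gen 1 (s3): strand 3 crosses over strand 4. Perm now: [1 2 4 3]
Gen 2 (s1^-1): strand 1 crosses under strand 2. Perm now: [2 1 4 3]
Gen 3 (s2^-1): strand 1 crosses under strand 4. Perm now: [2 4 1 3]
Gen 4 (s2^-1): strand 4 crosses under strand 1. Perm now: [2 1 4 3]
Gen 5 (s3): strand 4 crosses over strand 3. Perm now: [2 1 3 4]
Gen 6 (s1): strand 2 crosses over strand 1. Perm now: [1 2 3 4]
Gen 7 (s3): strand 3 crosses over strand 4. Perm now: [1 2 4 3]
Gen 8 (s3^-1): strand 4 crosses under strand 3. Perm now: [1 2 3 4]

Answer: 1 2 3 4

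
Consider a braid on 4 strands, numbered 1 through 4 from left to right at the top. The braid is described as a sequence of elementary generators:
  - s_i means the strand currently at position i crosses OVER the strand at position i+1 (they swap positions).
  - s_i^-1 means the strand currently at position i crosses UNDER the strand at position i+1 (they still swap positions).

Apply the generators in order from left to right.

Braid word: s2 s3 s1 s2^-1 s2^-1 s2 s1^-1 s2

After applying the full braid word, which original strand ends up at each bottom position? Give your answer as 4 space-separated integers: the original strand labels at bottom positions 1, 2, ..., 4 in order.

Gen 1 (s2): strand 2 crosses over strand 3. Perm now: [1 3 2 4]
Gen 2 (s3): strand 2 crosses over strand 4. Perm now: [1 3 4 2]
Gen 3 (s1): strand 1 crosses over strand 3. Perm now: [3 1 4 2]
Gen 4 (s2^-1): strand 1 crosses under strand 4. Perm now: [3 4 1 2]
Gen 5 (s2^-1): strand 4 crosses under strand 1. Perm now: [3 1 4 2]
Gen 6 (s2): strand 1 crosses over strand 4. Perm now: [3 4 1 2]
Gen 7 (s1^-1): strand 3 crosses under strand 4. Perm now: [4 3 1 2]
Gen 8 (s2): strand 3 crosses over strand 1. Perm now: [4 1 3 2]

Answer: 4 1 3 2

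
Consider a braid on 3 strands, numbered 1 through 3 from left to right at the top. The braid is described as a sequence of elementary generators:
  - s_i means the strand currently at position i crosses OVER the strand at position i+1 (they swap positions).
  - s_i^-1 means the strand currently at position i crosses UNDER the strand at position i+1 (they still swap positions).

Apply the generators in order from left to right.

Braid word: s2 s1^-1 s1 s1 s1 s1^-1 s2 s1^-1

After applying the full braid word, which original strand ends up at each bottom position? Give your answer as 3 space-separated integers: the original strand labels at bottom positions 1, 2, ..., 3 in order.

Answer: 2 3 1

Derivation:
Gen 1 (s2): strand 2 crosses over strand 3. Perm now: [1 3 2]
Gen 2 (s1^-1): strand 1 crosses under strand 3. Perm now: [3 1 2]
Gen 3 (s1): strand 3 crosses over strand 1. Perm now: [1 3 2]
Gen 4 (s1): strand 1 crosses over strand 3. Perm now: [3 1 2]
Gen 5 (s1): strand 3 crosses over strand 1. Perm now: [1 3 2]
Gen 6 (s1^-1): strand 1 crosses under strand 3. Perm now: [3 1 2]
Gen 7 (s2): strand 1 crosses over strand 2. Perm now: [3 2 1]
Gen 8 (s1^-1): strand 3 crosses under strand 2. Perm now: [2 3 1]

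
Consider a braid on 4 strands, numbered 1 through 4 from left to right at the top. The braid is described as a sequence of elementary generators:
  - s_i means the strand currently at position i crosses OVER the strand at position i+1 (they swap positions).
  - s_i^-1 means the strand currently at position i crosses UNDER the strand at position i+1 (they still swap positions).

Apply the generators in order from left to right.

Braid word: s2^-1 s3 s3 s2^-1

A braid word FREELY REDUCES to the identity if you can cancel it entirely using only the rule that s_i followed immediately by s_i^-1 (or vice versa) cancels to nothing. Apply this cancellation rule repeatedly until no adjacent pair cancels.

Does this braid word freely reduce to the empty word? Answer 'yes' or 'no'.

Answer: no

Derivation:
Gen 1 (s2^-1): push. Stack: [s2^-1]
Gen 2 (s3): push. Stack: [s2^-1 s3]
Gen 3 (s3): push. Stack: [s2^-1 s3 s3]
Gen 4 (s2^-1): push. Stack: [s2^-1 s3 s3 s2^-1]
Reduced word: s2^-1 s3 s3 s2^-1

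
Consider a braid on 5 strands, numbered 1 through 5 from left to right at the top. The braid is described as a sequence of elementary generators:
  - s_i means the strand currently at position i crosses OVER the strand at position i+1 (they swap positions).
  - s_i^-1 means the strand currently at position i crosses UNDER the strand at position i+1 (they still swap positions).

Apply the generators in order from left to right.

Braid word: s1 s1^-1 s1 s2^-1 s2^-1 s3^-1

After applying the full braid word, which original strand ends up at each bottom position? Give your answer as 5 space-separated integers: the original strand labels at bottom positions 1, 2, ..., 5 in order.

Gen 1 (s1): strand 1 crosses over strand 2. Perm now: [2 1 3 4 5]
Gen 2 (s1^-1): strand 2 crosses under strand 1. Perm now: [1 2 3 4 5]
Gen 3 (s1): strand 1 crosses over strand 2. Perm now: [2 1 3 4 5]
Gen 4 (s2^-1): strand 1 crosses under strand 3. Perm now: [2 3 1 4 5]
Gen 5 (s2^-1): strand 3 crosses under strand 1. Perm now: [2 1 3 4 5]
Gen 6 (s3^-1): strand 3 crosses under strand 4. Perm now: [2 1 4 3 5]

Answer: 2 1 4 3 5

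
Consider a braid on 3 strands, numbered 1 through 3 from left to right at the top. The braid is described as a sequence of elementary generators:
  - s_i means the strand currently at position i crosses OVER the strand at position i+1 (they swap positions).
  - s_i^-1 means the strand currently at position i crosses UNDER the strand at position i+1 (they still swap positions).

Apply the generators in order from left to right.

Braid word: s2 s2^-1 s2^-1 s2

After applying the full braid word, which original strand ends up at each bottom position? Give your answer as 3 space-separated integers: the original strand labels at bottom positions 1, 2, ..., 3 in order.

Answer: 1 2 3

Derivation:
Gen 1 (s2): strand 2 crosses over strand 3. Perm now: [1 3 2]
Gen 2 (s2^-1): strand 3 crosses under strand 2. Perm now: [1 2 3]
Gen 3 (s2^-1): strand 2 crosses under strand 3. Perm now: [1 3 2]
Gen 4 (s2): strand 3 crosses over strand 2. Perm now: [1 2 3]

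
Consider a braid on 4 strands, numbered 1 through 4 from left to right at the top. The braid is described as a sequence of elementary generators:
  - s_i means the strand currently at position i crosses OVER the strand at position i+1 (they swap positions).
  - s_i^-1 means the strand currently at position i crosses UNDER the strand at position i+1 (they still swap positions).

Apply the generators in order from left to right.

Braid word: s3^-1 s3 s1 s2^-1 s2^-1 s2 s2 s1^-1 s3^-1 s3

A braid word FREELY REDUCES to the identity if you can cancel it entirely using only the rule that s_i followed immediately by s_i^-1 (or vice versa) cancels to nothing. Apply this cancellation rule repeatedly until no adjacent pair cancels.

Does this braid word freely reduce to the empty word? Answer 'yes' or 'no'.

Gen 1 (s3^-1): push. Stack: [s3^-1]
Gen 2 (s3): cancels prior s3^-1. Stack: []
Gen 3 (s1): push. Stack: [s1]
Gen 4 (s2^-1): push. Stack: [s1 s2^-1]
Gen 5 (s2^-1): push. Stack: [s1 s2^-1 s2^-1]
Gen 6 (s2): cancels prior s2^-1. Stack: [s1 s2^-1]
Gen 7 (s2): cancels prior s2^-1. Stack: [s1]
Gen 8 (s1^-1): cancels prior s1. Stack: []
Gen 9 (s3^-1): push. Stack: [s3^-1]
Gen 10 (s3): cancels prior s3^-1. Stack: []
Reduced word: (empty)

Answer: yes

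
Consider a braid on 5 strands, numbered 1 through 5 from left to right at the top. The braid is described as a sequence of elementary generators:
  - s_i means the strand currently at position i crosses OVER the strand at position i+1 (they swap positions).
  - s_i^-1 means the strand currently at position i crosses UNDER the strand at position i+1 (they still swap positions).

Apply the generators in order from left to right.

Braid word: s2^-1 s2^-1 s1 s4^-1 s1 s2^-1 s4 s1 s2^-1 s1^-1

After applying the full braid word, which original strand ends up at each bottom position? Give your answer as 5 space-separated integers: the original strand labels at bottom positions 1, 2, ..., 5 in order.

Gen 1 (s2^-1): strand 2 crosses under strand 3. Perm now: [1 3 2 4 5]
Gen 2 (s2^-1): strand 3 crosses under strand 2. Perm now: [1 2 3 4 5]
Gen 3 (s1): strand 1 crosses over strand 2. Perm now: [2 1 3 4 5]
Gen 4 (s4^-1): strand 4 crosses under strand 5. Perm now: [2 1 3 5 4]
Gen 5 (s1): strand 2 crosses over strand 1. Perm now: [1 2 3 5 4]
Gen 6 (s2^-1): strand 2 crosses under strand 3. Perm now: [1 3 2 5 4]
Gen 7 (s4): strand 5 crosses over strand 4. Perm now: [1 3 2 4 5]
Gen 8 (s1): strand 1 crosses over strand 3. Perm now: [3 1 2 4 5]
Gen 9 (s2^-1): strand 1 crosses under strand 2. Perm now: [3 2 1 4 5]
Gen 10 (s1^-1): strand 3 crosses under strand 2. Perm now: [2 3 1 4 5]

Answer: 2 3 1 4 5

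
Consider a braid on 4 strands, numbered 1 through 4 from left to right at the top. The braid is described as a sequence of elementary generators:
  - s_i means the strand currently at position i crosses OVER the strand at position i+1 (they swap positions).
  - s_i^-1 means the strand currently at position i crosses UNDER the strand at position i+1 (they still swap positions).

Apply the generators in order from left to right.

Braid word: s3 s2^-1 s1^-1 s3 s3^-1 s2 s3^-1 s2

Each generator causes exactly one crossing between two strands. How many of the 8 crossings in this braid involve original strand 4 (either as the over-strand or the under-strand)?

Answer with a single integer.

Answer: 3

Derivation:
Gen 1: crossing 3x4. Involves strand 4? yes. Count so far: 1
Gen 2: crossing 2x4. Involves strand 4? yes. Count so far: 2
Gen 3: crossing 1x4. Involves strand 4? yes. Count so far: 3
Gen 4: crossing 2x3. Involves strand 4? no. Count so far: 3
Gen 5: crossing 3x2. Involves strand 4? no. Count so far: 3
Gen 6: crossing 1x2. Involves strand 4? no. Count so far: 3
Gen 7: crossing 1x3. Involves strand 4? no. Count so far: 3
Gen 8: crossing 2x3. Involves strand 4? no. Count so far: 3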